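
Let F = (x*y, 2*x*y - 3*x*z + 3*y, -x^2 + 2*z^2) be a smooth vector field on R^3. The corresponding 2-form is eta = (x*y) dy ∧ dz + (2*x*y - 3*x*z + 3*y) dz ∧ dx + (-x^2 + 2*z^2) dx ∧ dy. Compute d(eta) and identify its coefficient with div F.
d(eta) = (2*x + y + 4*z + 3) dx ∧ dy ∧ dz; div F = 2*x + y + 4*z + 3

For a 2-form in R^3 of the form above, applying d gives a 3-form with coefficient ∂P/∂x + ∂Q/∂y + ∂R/∂z:
  ∂P/∂x = y
  ∂Q/∂y = 2*x + 3
  ∂R/∂z = 4*z
Sum = 2*x + y + 4*z + 3, which is exactly div F.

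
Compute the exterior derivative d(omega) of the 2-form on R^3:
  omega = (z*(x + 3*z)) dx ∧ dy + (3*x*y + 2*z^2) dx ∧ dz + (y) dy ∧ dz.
d(omega) = (-2*x + 6*z) dx ∧ dy ∧ dz

For a 2-form omega = sum_{i<j} g_{ij} dx_i ∧ dx_j, the exterior derivative is
  d(omega) = sum_{i<j} d(g_{ij}) ∧ dx_i ∧ dx_j = sum_{i<j, k} (∂g_{ij}/∂x_k) dx_k ∧ dx_i ∧ dx_j.
Expand each term, using dx_k ∧ dx_i ∧ dx_j = sgn(permutation) dx_{(a)} ∧ dx_{(b)} ∧ dx_{(c)} with (a < b < c) sorted:
  d(z*(x + 3*z)) includes (∂/∂z)(z*(x + 3*z)) dz = (x + 6*z) dz, which multiplied by dx ∧ dy gives (x + 6*z) dx ∧ dy ∧ dz
  d(3*x*y + 2*z^2) includes (∂/∂y)(3*x*y + 2*z^2) dy = (3*x) dy, which multiplied by dx ∧ dz gives (-3*x) dx ∧ dy ∧ dz
Collecting like 3-forms: d(omega) = (-2*x + 6*z) dx ∧ dy ∧ dz.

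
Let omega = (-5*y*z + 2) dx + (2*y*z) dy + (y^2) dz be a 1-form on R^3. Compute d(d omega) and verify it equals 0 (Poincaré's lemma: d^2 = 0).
d(d omega) = 0

Step 1: d omega = sum_{i<j} (∂f_j/∂x_i - ∂f_i/∂x_j) dx_i ∧ dx_j:
  coeff of dx ∧ dy: 5*z
  coeff of dx ∧ dz: 5*y
  coeff of dy ∧ dz: 0
Step 2: Apply d again to each 2-form coefficient. The only possible 3-form in R^3 is dx ∧ dy ∧ dz, with coefficient
  ∂(coeff of dy∧dz)/∂x - ∂(coeff of dx∧dz)/∂y + ∂(coeff of dx∧dy)/∂z
  = ∂/∂x (0) - ∂/∂y (5*y) + ∂/∂z (5*z).
Each of these terms simplifies to sums of mixed partials that cancel in pairs. The result is 0 (by equality of mixed partials for smooth functions — Schwarz / Clairaut).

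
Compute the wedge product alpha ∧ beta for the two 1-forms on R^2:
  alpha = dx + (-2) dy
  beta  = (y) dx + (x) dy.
alpha ∧ beta = (x + 2*y) dx ∧ dy

Distribute the wedge, using dx_i ∧ dx_j = -dx_j ∧ dx_i and dx_i ∧ dx_i = 0. For each pair (i, j) with i < j, the coefficient of dx_i ∧ dx_j in alpha ∧ beta is (alpha_i * beta_j - alpha_j * beta_i). Collecting: alpha ∧ beta = (x + 2*y) dx ∧ dy.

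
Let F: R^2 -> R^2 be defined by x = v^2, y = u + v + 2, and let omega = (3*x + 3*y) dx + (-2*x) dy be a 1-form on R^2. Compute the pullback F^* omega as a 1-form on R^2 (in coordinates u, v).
F^* omega = (-2*v^2) du + (2*v*(3*u + 3*v^2 + 2*v + 6)) dv

Using F^*(f dg) = (f ∘ F) d(g ∘ F), substitute each coordinate x_i by F_i(u, v) in f_i, and replace dx_i by d F_i = (∂F_i/∂u) du + (∂F_i/∂v) dv.
  For the x component: f_1(F) = 3*u + 3*v^2 + 3*v + 6; d F_1 = (0) du + (2*v) dv
  For the y component: f_2(F) = -2*v^2; d F_2 = (1) du + (1) dv
Combining and collecting du, dv coefficients:
  coeff of du: -2*v^2
  coeff of dv: 2*v*(3*u + 3*v^2 + 2*v + 6)
F^* omega = (-2*v^2) du + (2*v*(3*u + 3*v^2 + 2*v + 6)) dv.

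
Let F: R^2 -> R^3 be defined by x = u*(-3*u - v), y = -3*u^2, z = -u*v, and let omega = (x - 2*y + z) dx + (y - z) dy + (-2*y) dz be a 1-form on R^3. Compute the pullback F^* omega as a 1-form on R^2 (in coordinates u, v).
F^* omega = (u*v*(-3*u + 2*v)) du + (u^2*(-9*u + 2*v)) dv

Using F^*(f dg) = (f ∘ F) d(g ∘ F), substitute each coordinate x_i by F_i(u, v) in f_i, and replace dx_i by d F_i = (∂F_i/∂u) du + (∂F_i/∂v) dv.
  For the x component: f_1(F) = u*(3*u - 2*v); d F_1 = (-6*u - v) du + (-u) dv
  For the y component: f_2(F) = u*(-3*u + v); d F_2 = (-6*u) du + (0) dv
  For the z component: f_3(F) = 6*u^2; d F_3 = (-v) du + (-u) dv
Combining and collecting du, dv coefficients:
  coeff of du: u*v*(-3*u + 2*v)
  coeff of dv: u^2*(-9*u + 2*v)
F^* omega = (u*v*(-3*u + 2*v)) du + (u^2*(-9*u + 2*v)) dv.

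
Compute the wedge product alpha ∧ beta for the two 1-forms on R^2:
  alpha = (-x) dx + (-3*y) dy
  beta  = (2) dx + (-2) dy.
alpha ∧ beta = (2*x + 6*y) dx ∧ dy

Distribute the wedge, using dx_i ∧ dx_j = -dx_j ∧ dx_i and dx_i ∧ dx_i = 0. For each pair (i, j) with i < j, the coefficient of dx_i ∧ dx_j in alpha ∧ beta is (alpha_i * beta_j - alpha_j * beta_i). Collecting: alpha ∧ beta = (2*x + 6*y) dx ∧ dy.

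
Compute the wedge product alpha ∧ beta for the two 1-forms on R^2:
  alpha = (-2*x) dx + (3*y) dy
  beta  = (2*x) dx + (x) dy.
alpha ∧ beta = (-2*x*(x + 3*y)) dx ∧ dy

Distribute the wedge, using dx_i ∧ dx_j = -dx_j ∧ dx_i and dx_i ∧ dx_i = 0. For each pair (i, j) with i < j, the coefficient of dx_i ∧ dx_j in alpha ∧ beta is (alpha_i * beta_j - alpha_j * beta_i). Collecting: alpha ∧ beta = (-2*x*(x + 3*y)) dx ∧ dy.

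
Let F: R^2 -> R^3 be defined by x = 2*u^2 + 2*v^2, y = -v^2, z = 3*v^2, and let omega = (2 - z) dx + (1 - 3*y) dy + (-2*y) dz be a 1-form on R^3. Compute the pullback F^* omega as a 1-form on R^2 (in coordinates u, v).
F^* omega = (4*u*(2 - 3*v^2)) du + (6*v*(1 - v^2)) dv

Using F^*(f dg) = (f ∘ F) d(g ∘ F), substitute each coordinate x_i by F_i(u, v) in f_i, and replace dx_i by d F_i = (∂F_i/∂u) du + (∂F_i/∂v) dv.
  For the x component: f_1(F) = 2 - 3*v^2; d F_1 = (4*u) du + (4*v) dv
  For the y component: f_2(F) = 3*v^2 + 1; d F_2 = (0) du + (-2*v) dv
  For the z component: f_3(F) = 2*v^2; d F_3 = (0) du + (6*v) dv
Combining and collecting du, dv coefficients:
  coeff of du: 4*u*(2 - 3*v^2)
  coeff of dv: 6*v*(1 - v^2)
F^* omega = (4*u*(2 - 3*v^2)) du + (6*v*(1 - v^2)) dv.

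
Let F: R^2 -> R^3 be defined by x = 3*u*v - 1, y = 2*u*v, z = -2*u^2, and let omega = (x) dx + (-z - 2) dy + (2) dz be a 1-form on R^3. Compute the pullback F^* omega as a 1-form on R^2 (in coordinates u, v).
F^* omega = (4*u^2*v + 9*u*v^2 - 8*u - 7*v) du + (u*(4*u^2 + 9*u*v - 7)) dv

Using F^*(f dg) = (f ∘ F) d(g ∘ F), substitute each coordinate x_i by F_i(u, v) in f_i, and replace dx_i by d F_i = (∂F_i/∂u) du + (∂F_i/∂v) dv.
  For the x component: f_1(F) = 3*u*v - 1; d F_1 = (3*v) du + (3*u) dv
  For the y component: f_2(F) = 2*u^2 - 2; d F_2 = (2*v) du + (2*u) dv
  For the z component: f_3(F) = 2; d F_3 = (-4*u) du + (0) dv
Combining and collecting du, dv coefficients:
  coeff of du: 4*u^2*v + 9*u*v^2 - 8*u - 7*v
  coeff of dv: u*(4*u^2 + 9*u*v - 7)
F^* omega = (4*u^2*v + 9*u*v^2 - 8*u - 7*v) du + (u*(4*u^2 + 9*u*v - 7)) dv.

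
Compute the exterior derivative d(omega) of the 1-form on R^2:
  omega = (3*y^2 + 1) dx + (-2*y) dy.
d(omega) = (-6*y) dx ∧ dy

For a 1-form omega = sum_i f_i dx_i, the exterior derivative is
  d(omega) = sum_{i < j} (∂f_j/∂x_i - ∂f_i/∂x_j) dx_i ∧ dx_j.
  coefficient of dx ∧ dy: ∂f_2/∂x - ∂f_1/∂y = ∂(-2*y)/∂x - ∂(3*y^2 + 1)/∂y = -6*y
Assembling: d(omega) = (-6*y) dx ∧ dy.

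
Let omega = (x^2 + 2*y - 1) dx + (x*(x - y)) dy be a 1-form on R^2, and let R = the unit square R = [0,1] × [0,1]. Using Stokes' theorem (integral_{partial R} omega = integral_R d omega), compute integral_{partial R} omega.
integral_(partial R) omega = -3/2

Stokes: integral_partial_R omega = integral_R d omega with d omega = (∂Q/∂x - ∂P/∂y) dx ∧ dy.
  ∂Q/∂x = 2*x - y
  ∂P/∂y = 2
  integrand = ∂Q/∂x - ∂P/∂y = 2*x - y - 2.
Integrating over R: integral_0^1 integral_0^1 (2*x - y - 2) dx dy = -3/2.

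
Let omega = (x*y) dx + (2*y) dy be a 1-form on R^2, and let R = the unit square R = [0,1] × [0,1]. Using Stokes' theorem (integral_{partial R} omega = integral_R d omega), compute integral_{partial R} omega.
integral_(partial R) omega = -1/2

Stokes: integral_partial_R omega = integral_R d omega with d omega = (∂Q/∂x - ∂P/∂y) dx ∧ dy.
  ∂Q/∂x = 0
  ∂P/∂y = x
  integrand = ∂Q/∂x - ∂P/∂y = -x.
Integrating over R: integral_0^1 integral_0^1 (-x) dx dy = -1/2.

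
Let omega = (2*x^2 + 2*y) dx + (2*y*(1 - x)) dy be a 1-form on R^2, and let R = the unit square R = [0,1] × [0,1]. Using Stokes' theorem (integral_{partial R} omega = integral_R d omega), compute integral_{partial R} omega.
integral_(partial R) omega = -3

Stokes: integral_partial_R omega = integral_R d omega with d omega = (∂Q/∂x - ∂P/∂y) dx ∧ dy.
  ∂Q/∂x = -2*y
  ∂P/∂y = 2
  integrand = ∂Q/∂x - ∂P/∂y = -2*y - 2.
Integrating over R: integral_0^1 integral_0^1 (-2*y - 2) dx dy = -3.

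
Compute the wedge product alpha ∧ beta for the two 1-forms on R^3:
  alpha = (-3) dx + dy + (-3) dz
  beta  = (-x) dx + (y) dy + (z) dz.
alpha ∧ beta = (x - 3*y) dx ∧ dy + (-3*x - 3*z) dx ∧ dz + (3*y + z) dy ∧ dz

Distribute the wedge, using dx_i ∧ dx_j = -dx_j ∧ dx_i and dx_i ∧ dx_i = 0. For each pair (i, j) with i < j, the coefficient of dx_i ∧ dx_j in alpha ∧ beta is (alpha_i * beta_j - alpha_j * beta_i). Collecting: alpha ∧ beta = (x - 3*y) dx ∧ dy + (-3*x - 3*z) dx ∧ dz + (3*y + z) dy ∧ dz.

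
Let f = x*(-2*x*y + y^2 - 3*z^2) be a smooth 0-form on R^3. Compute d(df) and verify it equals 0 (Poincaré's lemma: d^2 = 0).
d(df) = 0

Step 1: df = sum_i (∂f/∂x_i) dx_i = (-4*x*y + y^2 - 3*z^2) dx + (2*x*(-x + y)) dy + (-6*x*z) dz.
Step 2: Apply d again. Using the 1-form formula, the coefficient of dx ∧ dy in d(df) is ∂^2 f/∂x ∂y - ∂^2 f/∂y ∂x = (-4*x + 2*y) - (-4*x + 2*y) = 0 (equality of mixed partials for smooth f).
Similarly for dx ∧ dz and dy ∧ dz — all coefficients vanish. So d(df) = 0.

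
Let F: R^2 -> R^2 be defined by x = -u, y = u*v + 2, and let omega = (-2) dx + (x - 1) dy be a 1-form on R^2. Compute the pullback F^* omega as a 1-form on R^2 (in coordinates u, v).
F^* omega = (-u*v - v + 2) du + (u*(-u - 1)) dv

Using F^*(f dg) = (f ∘ F) d(g ∘ F), substitute each coordinate x_i by F_i(u, v) in f_i, and replace dx_i by d F_i = (∂F_i/∂u) du + (∂F_i/∂v) dv.
  For the x component: f_1(F) = -2; d F_1 = (-1) du + (0) dv
  For the y component: f_2(F) = -u - 1; d F_2 = (v) du + (u) dv
Combining and collecting du, dv coefficients:
  coeff of du: -u*v - v + 2
  coeff of dv: u*(-u - 1)
F^* omega = (-u*v - v + 2) du + (u*(-u - 1)) dv.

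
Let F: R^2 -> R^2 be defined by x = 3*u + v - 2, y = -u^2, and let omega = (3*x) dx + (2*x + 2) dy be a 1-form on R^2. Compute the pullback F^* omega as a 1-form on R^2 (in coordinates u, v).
F^* omega = (-12*u^2 - 4*u*v + 31*u + 9*v - 18) du + (9*u + 3*v - 6) dv

Using F^*(f dg) = (f ∘ F) d(g ∘ F), substitute each coordinate x_i by F_i(u, v) in f_i, and replace dx_i by d F_i = (∂F_i/∂u) du + (∂F_i/∂v) dv.
  For the x component: f_1(F) = 9*u + 3*v - 6; d F_1 = (3) du + (1) dv
  For the y component: f_2(F) = 6*u + 2*v - 2; d F_2 = (-2*u) du + (0) dv
Combining and collecting du, dv coefficients:
  coeff of du: -12*u^2 - 4*u*v + 31*u + 9*v - 18
  coeff of dv: 9*u + 3*v - 6
F^* omega = (-12*u^2 - 4*u*v + 31*u + 9*v - 18) du + (9*u + 3*v - 6) dv.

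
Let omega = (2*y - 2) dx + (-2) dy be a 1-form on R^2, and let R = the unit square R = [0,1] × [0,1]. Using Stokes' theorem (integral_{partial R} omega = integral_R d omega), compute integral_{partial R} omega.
integral_(partial R) omega = -2

Stokes: integral_partial_R omega = integral_R d omega with d omega = (∂Q/∂x - ∂P/∂y) dx ∧ dy.
  ∂Q/∂x = 0
  ∂P/∂y = 2
  integrand = ∂Q/∂x - ∂P/∂y = -2.
Integrating over R: integral_0^1 integral_0^1 (-2) dx dy = -2.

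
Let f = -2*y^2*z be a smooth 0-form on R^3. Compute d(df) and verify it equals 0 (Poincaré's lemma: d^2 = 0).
d(df) = 0

Step 1: df = sum_i (∂f/∂x_i) dx_i = (0) dx + (-4*y*z) dy + (-2*y^2) dz.
Step 2: Apply d again. Using the 1-form formula, the coefficient of dx ∧ dy in d(df) is ∂^2 f/∂x ∂y - ∂^2 f/∂y ∂x = (0) - (0) = 0 (equality of mixed partials for smooth f).
Similarly for dx ∧ dz and dy ∧ dz — all coefficients vanish. So d(df) = 0.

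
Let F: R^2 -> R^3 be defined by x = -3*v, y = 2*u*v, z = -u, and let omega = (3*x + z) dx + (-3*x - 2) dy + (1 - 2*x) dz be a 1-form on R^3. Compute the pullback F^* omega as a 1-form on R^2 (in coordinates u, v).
F^* omega = (18*v^2 - 10*v - 1) du + (18*u*v - u + 27*v) dv

Using F^*(f dg) = (f ∘ F) d(g ∘ F), substitute each coordinate x_i by F_i(u, v) in f_i, and replace dx_i by d F_i = (∂F_i/∂u) du + (∂F_i/∂v) dv.
  For the x component: f_1(F) = -u - 9*v; d F_1 = (0) du + (-3) dv
  For the y component: f_2(F) = 9*v - 2; d F_2 = (2*v) du + (2*u) dv
  For the z component: f_3(F) = 6*v + 1; d F_3 = (-1) du + (0) dv
Combining and collecting du, dv coefficients:
  coeff of du: 18*v^2 - 10*v - 1
  coeff of dv: 18*u*v - u + 27*v
F^* omega = (18*v^2 - 10*v - 1) du + (18*u*v - u + 27*v) dv.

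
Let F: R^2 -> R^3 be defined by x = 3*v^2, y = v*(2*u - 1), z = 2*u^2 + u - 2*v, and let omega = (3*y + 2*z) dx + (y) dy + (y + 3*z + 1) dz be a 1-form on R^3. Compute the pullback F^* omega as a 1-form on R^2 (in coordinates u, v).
F^* omega = (24*u^3 + 8*u^2*v + 18*u^2 + 4*u*v^2 - 26*u*v + 7*u - 2*v^2 - 7*v + 1) du + (28*u^2*v - 12*u^2 + 36*u*v^2 + 4*u*v - 6*u - 42*v^2 + 15*v - 2) dv

Using F^*(f dg) = (f ∘ F) d(g ∘ F), substitute each coordinate x_i by F_i(u, v) in f_i, and replace dx_i by d F_i = (∂F_i/∂u) du + (∂F_i/∂v) dv.
  For the x component: f_1(F) = 4*u^2 + 6*u*v + 2*u - 7*v; d F_1 = (0) du + (6*v) dv
  For the y component: f_2(F) = v*(2*u - 1); d F_2 = (2*v) du + (2*u - 1) dv
  For the z component: f_3(F) = 6*u^2 + 2*u*v + 3*u - 7*v + 1; d F_3 = (4*u + 1) du + (-2) dv
Combining and collecting du, dv coefficients:
  coeff of du: 24*u^3 + 8*u^2*v + 18*u^2 + 4*u*v^2 - 26*u*v + 7*u - 2*v^2 - 7*v + 1
  coeff of dv: 28*u^2*v - 12*u^2 + 36*u*v^2 + 4*u*v - 6*u - 42*v^2 + 15*v - 2
F^* omega = (24*u^3 + 8*u^2*v + 18*u^2 + 4*u*v^2 - 26*u*v + 7*u - 2*v^2 - 7*v + 1) du + (28*u^2*v - 12*u^2 + 36*u*v^2 + 4*u*v - 6*u - 42*v^2 + 15*v - 2) dv.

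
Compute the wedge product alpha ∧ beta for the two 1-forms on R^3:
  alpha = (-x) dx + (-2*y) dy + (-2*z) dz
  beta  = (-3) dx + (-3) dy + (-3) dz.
alpha ∧ beta = (3*x - 6*y) dx ∧ dy + (3*x - 6*z) dx ∧ dz + (6*y - 6*z) dy ∧ dz

Distribute the wedge, using dx_i ∧ dx_j = -dx_j ∧ dx_i and dx_i ∧ dx_i = 0. For each pair (i, j) with i < j, the coefficient of dx_i ∧ dx_j in alpha ∧ beta is (alpha_i * beta_j - alpha_j * beta_i). Collecting: alpha ∧ beta = (3*x - 6*y) dx ∧ dy + (3*x - 6*z) dx ∧ dz + (6*y - 6*z) dy ∧ dz.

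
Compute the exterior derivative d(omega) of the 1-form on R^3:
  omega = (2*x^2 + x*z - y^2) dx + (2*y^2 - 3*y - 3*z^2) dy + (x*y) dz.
d(omega) = (2*y) dx ∧ dy + (-x + y) dx ∧ dz + (x + 6*z) dy ∧ dz

For a 1-form omega = sum_i f_i dx_i, the exterior derivative is
  d(omega) = sum_{i < j} (∂f_j/∂x_i - ∂f_i/∂x_j) dx_i ∧ dx_j.
  coefficient of dx ∧ dy: ∂f_2/∂x - ∂f_1/∂y = ∂(2*y^2 - 3*y - 3*z^2)/∂x - ∂(2*x^2 + x*z - y^2)/∂y = 2*y
  coefficient of dx ∧ dz: ∂f_3/∂x - ∂f_1/∂z = ∂(x*y)/∂x - ∂(2*x^2 + x*z - y^2)/∂z = -x + y
  coefficient of dy ∧ dz: ∂f_3/∂y - ∂f_2/∂z = ∂(x*y)/∂y - ∂(2*y^2 - 3*y - 3*z^2)/∂z = x + 6*z
Assembling: d(omega) = (2*y) dx ∧ dy + (-x + y) dx ∧ dz + (x + 6*z) dy ∧ dz.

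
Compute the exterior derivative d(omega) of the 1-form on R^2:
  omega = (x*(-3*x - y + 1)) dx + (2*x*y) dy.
d(omega) = (x + 2*y) dx ∧ dy

For a 1-form omega = sum_i f_i dx_i, the exterior derivative is
  d(omega) = sum_{i < j} (∂f_j/∂x_i - ∂f_i/∂x_j) dx_i ∧ dx_j.
  coefficient of dx ∧ dy: ∂f_2/∂x - ∂f_1/∂y = ∂(2*x*y)/∂x - ∂(x*(-3*x - y + 1))/∂y = x + 2*y
Assembling: d(omega) = (x + 2*y) dx ∧ dy.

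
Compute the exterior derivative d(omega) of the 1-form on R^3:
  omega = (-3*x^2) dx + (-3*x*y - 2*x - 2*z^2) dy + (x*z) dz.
d(omega) = (-3*y - 2) dx ∧ dy + (z) dx ∧ dz + (4*z) dy ∧ dz

For a 1-form omega = sum_i f_i dx_i, the exterior derivative is
  d(omega) = sum_{i < j} (∂f_j/∂x_i - ∂f_i/∂x_j) dx_i ∧ dx_j.
  coefficient of dx ∧ dy: ∂f_2/∂x - ∂f_1/∂y = ∂(-3*x*y - 2*x - 2*z^2)/∂x - ∂(-3*x^2)/∂y = -3*y - 2
  coefficient of dx ∧ dz: ∂f_3/∂x - ∂f_1/∂z = ∂(x*z)/∂x - ∂(-3*x^2)/∂z = z
  coefficient of dy ∧ dz: ∂f_3/∂y - ∂f_2/∂z = ∂(x*z)/∂y - ∂(-3*x*y - 2*x - 2*z^2)/∂z = 4*z
Assembling: d(omega) = (-3*y - 2) dx ∧ dy + (z) dx ∧ dz + (4*z) dy ∧ dz.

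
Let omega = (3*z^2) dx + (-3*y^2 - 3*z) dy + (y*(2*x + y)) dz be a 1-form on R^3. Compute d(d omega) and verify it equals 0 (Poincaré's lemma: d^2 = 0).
d(d omega) = 0

Step 1: d omega = sum_{i<j} (∂f_j/∂x_i - ∂f_i/∂x_j) dx_i ∧ dx_j:
  coeff of dx ∧ dy: 0
  coeff of dx ∧ dz: 2*y - 6*z
  coeff of dy ∧ dz: 2*x + 2*y + 3
Step 2: Apply d again to each 2-form coefficient. The only possible 3-form in R^3 is dx ∧ dy ∧ dz, with coefficient
  ∂(coeff of dy∧dz)/∂x - ∂(coeff of dx∧dz)/∂y + ∂(coeff of dx∧dy)/∂z
  = ∂/∂x (2*x + 2*y + 3) - ∂/∂y (2*y - 6*z) + ∂/∂z (0).
Each of these terms simplifies to sums of mixed partials that cancel in pairs. The result is 0 (by equality of mixed partials for smooth functions — Schwarz / Clairaut).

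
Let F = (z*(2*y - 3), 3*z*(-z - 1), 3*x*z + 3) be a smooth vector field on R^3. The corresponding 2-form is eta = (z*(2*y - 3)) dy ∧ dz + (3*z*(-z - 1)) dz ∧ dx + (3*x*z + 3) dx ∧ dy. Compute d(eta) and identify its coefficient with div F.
d(eta) = (3*x) dx ∧ dy ∧ dz; div F = 3*x

For a 2-form in R^3 of the form above, applying d gives a 3-form with coefficient ∂P/∂x + ∂Q/∂y + ∂R/∂z:
  ∂P/∂x = 0
  ∂Q/∂y = 0
  ∂R/∂z = 3*x
Sum = 3*x, which is exactly div F.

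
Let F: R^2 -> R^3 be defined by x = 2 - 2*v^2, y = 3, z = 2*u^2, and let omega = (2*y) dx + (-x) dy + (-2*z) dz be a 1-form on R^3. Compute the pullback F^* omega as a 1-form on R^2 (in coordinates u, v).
F^* omega = (-16*u^3) du + (-24*v) dv

Using F^*(f dg) = (f ∘ F) d(g ∘ F), substitute each coordinate x_i by F_i(u, v) in f_i, and replace dx_i by d F_i = (∂F_i/∂u) du + (∂F_i/∂v) dv.
  For the x component: f_1(F) = 6; d F_1 = (0) du + (-4*v) dv
  For the y component: f_2(F) = 2*v^2 - 2; d F_2 = (0) du + (0) dv
  For the z component: f_3(F) = -4*u^2; d F_3 = (4*u) du + (0) dv
Combining and collecting du, dv coefficients:
  coeff of du: -16*u^3
  coeff of dv: -24*v
F^* omega = (-16*u^3) du + (-24*v) dv.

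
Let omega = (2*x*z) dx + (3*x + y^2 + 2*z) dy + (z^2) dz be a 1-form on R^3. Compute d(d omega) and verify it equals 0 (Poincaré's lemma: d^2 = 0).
d(d omega) = 0

Step 1: d omega = sum_{i<j} (∂f_j/∂x_i - ∂f_i/∂x_j) dx_i ∧ dx_j:
  coeff of dx ∧ dy: 3
  coeff of dx ∧ dz: -2*x
  coeff of dy ∧ dz: -2
Step 2: Apply d again to each 2-form coefficient. The only possible 3-form in R^3 is dx ∧ dy ∧ dz, with coefficient
  ∂(coeff of dy∧dz)/∂x - ∂(coeff of dx∧dz)/∂y + ∂(coeff of dx∧dy)/∂z
  = ∂/∂x (-2) - ∂/∂y (-2*x) + ∂/∂z (3).
Each of these terms simplifies to sums of mixed partials that cancel in pairs. The result is 0 (by equality of mixed partials for smooth functions — Schwarz / Clairaut).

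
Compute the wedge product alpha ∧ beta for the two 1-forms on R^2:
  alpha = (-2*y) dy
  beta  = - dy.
alpha ∧ beta = 0

Distribute the wedge, using dx_i ∧ dx_j = -dx_j ∧ dx_i and dx_i ∧ dx_i = 0. For each pair (i, j) with i < j, the coefficient of dx_i ∧ dx_j in alpha ∧ beta is (alpha_i * beta_j - alpha_j * beta_i). Collecting: alpha ∧ beta = 0.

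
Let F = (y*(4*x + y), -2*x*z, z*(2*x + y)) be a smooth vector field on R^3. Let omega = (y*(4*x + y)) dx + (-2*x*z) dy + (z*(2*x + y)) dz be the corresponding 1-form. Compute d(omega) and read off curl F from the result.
d(omega) = (2*x + z) dy ∧ dz + (-2*z) dz ∧ dx + (-4*x - 2*y - 2*z) dx ∧ dy; curl F = (2*x + z, -2*z, -4*x - 2*y - 2*z)

d omega = sum_{i<j} (∂f_j/∂x_i - ∂f_i/∂x_j) dx_i ∧ dx_j. Under the identification (dy ∧ dz, dz ∧ dx, dx ∧ dy) ↔ (e_x, e_y, e_z), the coefficients are exactly the components of curl F. Compute:
  ∂R/∂y - ∂Q/∂z = (z) - (-2*x) = 2*x + z
  ∂P/∂z - ∂R/∂x = (0) - (2*z) = -2*z
  ∂Q/∂x - ∂P/∂y = (-2*z) - (4*x + 2*y) = -4*x - 2*y - 2*z.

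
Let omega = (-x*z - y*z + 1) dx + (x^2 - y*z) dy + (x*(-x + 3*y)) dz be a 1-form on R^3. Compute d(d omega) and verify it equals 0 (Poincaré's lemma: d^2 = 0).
d(d omega) = 0

Step 1: d omega = sum_{i<j} (∂f_j/∂x_i - ∂f_i/∂x_j) dx_i ∧ dx_j:
  coeff of dx ∧ dy: 2*x + z
  coeff of dx ∧ dz: -x + 4*y
  coeff of dy ∧ dz: 3*x + y
Step 2: Apply d again to each 2-form coefficient. The only possible 3-form in R^3 is dx ∧ dy ∧ dz, with coefficient
  ∂(coeff of dy∧dz)/∂x - ∂(coeff of dx∧dz)/∂y + ∂(coeff of dx∧dy)/∂z
  = ∂/∂x (3*x + y) - ∂/∂y (-x + 4*y) + ∂/∂z (2*x + z).
Each of these terms simplifies to sums of mixed partials that cancel in pairs. The result is 0 (by equality of mixed partials for smooth functions — Schwarz / Clairaut).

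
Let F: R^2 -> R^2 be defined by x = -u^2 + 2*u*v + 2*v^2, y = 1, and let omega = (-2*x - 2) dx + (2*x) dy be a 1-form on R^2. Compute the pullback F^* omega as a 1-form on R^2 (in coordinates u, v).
F^* omega = (-4*u^3 + 12*u^2*v + 4*u - 8*v^3 - 4*v) du + (4*u^3 - 24*u*v^2 - 4*u - 16*v^3 - 8*v) dv

Using F^*(f dg) = (f ∘ F) d(g ∘ F), substitute each coordinate x_i by F_i(u, v) in f_i, and replace dx_i by d F_i = (∂F_i/∂u) du + (∂F_i/∂v) dv.
  For the x component: f_1(F) = 2*u^2 - 4*u*v - 4*v^2 - 2; d F_1 = (-2*u + 2*v) du + (2*u + 4*v) dv
  For the y component: f_2(F) = -2*u^2 + 4*u*v + 4*v^2; d F_2 = (0) du + (0) dv
Combining and collecting du, dv coefficients:
  coeff of du: -4*u^3 + 12*u^2*v + 4*u - 8*v^3 - 4*v
  coeff of dv: 4*u^3 - 24*u*v^2 - 4*u - 16*v^3 - 8*v
F^* omega = (-4*u^3 + 12*u^2*v + 4*u - 8*v^3 - 4*v) du + (4*u^3 - 24*u*v^2 - 4*u - 16*v^3 - 8*v) dv.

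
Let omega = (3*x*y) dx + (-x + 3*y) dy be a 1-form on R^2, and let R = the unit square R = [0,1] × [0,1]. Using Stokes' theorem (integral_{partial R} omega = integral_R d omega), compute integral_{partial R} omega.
integral_(partial R) omega = -5/2

Stokes: integral_partial_R omega = integral_R d omega with d omega = (∂Q/∂x - ∂P/∂y) dx ∧ dy.
  ∂Q/∂x = -1
  ∂P/∂y = 3*x
  integrand = ∂Q/∂x - ∂P/∂y = -3*x - 1.
Integrating over R: integral_0^1 integral_0^1 (-3*x - 1) dx dy = -5/2.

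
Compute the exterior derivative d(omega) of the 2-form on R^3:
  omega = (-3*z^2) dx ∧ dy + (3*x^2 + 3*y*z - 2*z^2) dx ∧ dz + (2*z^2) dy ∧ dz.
d(omega) = (-9*z) dx ∧ dy ∧ dz

For a 2-form omega = sum_{i<j} g_{ij} dx_i ∧ dx_j, the exterior derivative is
  d(omega) = sum_{i<j} d(g_{ij}) ∧ dx_i ∧ dx_j = sum_{i<j, k} (∂g_{ij}/∂x_k) dx_k ∧ dx_i ∧ dx_j.
Expand each term, using dx_k ∧ dx_i ∧ dx_j = sgn(permutation) dx_{(a)} ∧ dx_{(b)} ∧ dx_{(c)} with (a < b < c) sorted:
  d(-3*z^2) includes (∂/∂z)(-3*z^2) dz = (-6*z) dz, which multiplied by dx ∧ dy gives (-6*z) dx ∧ dy ∧ dz
  d(3*x^2 + 3*y*z - 2*z^2) includes (∂/∂y)(3*x^2 + 3*y*z - 2*z^2) dy = (3*z) dy, which multiplied by dx ∧ dz gives (-3*z) dx ∧ dy ∧ dz
Collecting like 3-forms: d(omega) = (-9*z) dx ∧ dy ∧ dz.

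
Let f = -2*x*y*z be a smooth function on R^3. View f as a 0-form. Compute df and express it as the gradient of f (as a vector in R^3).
df = (-2*y*z) dx + (-2*x*z) dy + (-2*x*y) dz; grad f = (-2*y*z, -2*x*z, -2*x*y)

For a 0-form f, d f = (∂f/∂x) dx + (∂f/∂y) dy + (∂f/∂z) dz. The components of the vector representation are exactly the entries of grad f in Cartesian coordinates:
  ∂f/∂x = -2*y*z
  ∂f/∂y = -2*x*z
  ∂f/∂z = -2*x*y.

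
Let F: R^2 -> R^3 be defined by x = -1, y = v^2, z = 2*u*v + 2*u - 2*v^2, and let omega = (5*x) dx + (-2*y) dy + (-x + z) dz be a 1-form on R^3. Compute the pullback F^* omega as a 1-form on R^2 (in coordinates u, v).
F^* omega = (4*u*v^2 + 8*u*v + 4*u - 4*v^3 - 4*v^2 + 2*v + 2) du + (4*u^2*v + 4*u^2 - 12*u*v^2 - 8*u*v + 2*u + 4*v^3 - 4*v) dv

Using F^*(f dg) = (f ∘ F) d(g ∘ F), substitute each coordinate x_i by F_i(u, v) in f_i, and replace dx_i by d F_i = (∂F_i/∂u) du + (∂F_i/∂v) dv.
  For the x component: f_1(F) = -5; d F_1 = (0) du + (0) dv
  For the y component: f_2(F) = -2*v^2; d F_2 = (0) du + (2*v) dv
  For the z component: f_3(F) = 2*u*v + 2*u - 2*v^2 + 1; d F_3 = (2*v + 2) du + (2*u - 4*v) dv
Combining and collecting du, dv coefficients:
  coeff of du: 4*u*v^2 + 8*u*v + 4*u - 4*v^3 - 4*v^2 + 2*v + 2
  coeff of dv: 4*u^2*v + 4*u^2 - 12*u*v^2 - 8*u*v + 2*u + 4*v^3 - 4*v
F^* omega = (4*u*v^2 + 8*u*v + 4*u - 4*v^3 - 4*v^2 + 2*v + 2) du + (4*u^2*v + 4*u^2 - 12*u*v^2 - 8*u*v + 2*u + 4*v^3 - 4*v) dv.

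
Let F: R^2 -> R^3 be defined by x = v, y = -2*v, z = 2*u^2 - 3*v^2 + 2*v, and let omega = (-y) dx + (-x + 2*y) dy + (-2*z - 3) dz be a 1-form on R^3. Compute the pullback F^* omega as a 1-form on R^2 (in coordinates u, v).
F^* omega = (4*u*(-4*u^2 + 6*v^2 - 4*v - 3)) du + (24*u^2*v - 8*u^2 - 36*v^3 + 36*v^2 + 22*v - 6) dv

Using F^*(f dg) = (f ∘ F) d(g ∘ F), substitute each coordinate x_i by F_i(u, v) in f_i, and replace dx_i by d F_i = (∂F_i/∂u) du + (∂F_i/∂v) dv.
  For the x component: f_1(F) = 2*v; d F_1 = (0) du + (1) dv
  For the y component: f_2(F) = -5*v; d F_2 = (0) du + (-2) dv
  For the z component: f_3(F) = -4*u^2 + 6*v^2 - 4*v - 3; d F_3 = (4*u) du + (2 - 6*v) dv
Combining and collecting du, dv coefficients:
  coeff of du: 4*u*(-4*u^2 + 6*v^2 - 4*v - 3)
  coeff of dv: 24*u^2*v - 8*u^2 - 36*v^3 + 36*v^2 + 22*v - 6
F^* omega = (4*u*(-4*u^2 + 6*v^2 - 4*v - 3)) du + (24*u^2*v - 8*u^2 - 36*v^3 + 36*v^2 + 22*v - 6) dv.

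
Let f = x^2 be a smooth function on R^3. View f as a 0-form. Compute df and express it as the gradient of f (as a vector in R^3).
df = (2*x) dx + (0) dy + (0) dz; grad f = (2*x, 0, 0)

For a 0-form f, d f = (∂f/∂x) dx + (∂f/∂y) dy + (∂f/∂z) dz. The components of the vector representation are exactly the entries of grad f in Cartesian coordinates:
  ∂f/∂x = 2*x
  ∂f/∂y = 0
  ∂f/∂z = 0.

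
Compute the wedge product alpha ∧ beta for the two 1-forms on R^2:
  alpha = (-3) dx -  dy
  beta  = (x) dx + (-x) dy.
alpha ∧ beta = (4*x) dx ∧ dy

Distribute the wedge, using dx_i ∧ dx_j = -dx_j ∧ dx_i and dx_i ∧ dx_i = 0. For each pair (i, j) with i < j, the coefficient of dx_i ∧ dx_j in alpha ∧ beta is (alpha_i * beta_j - alpha_j * beta_i). Collecting: alpha ∧ beta = (4*x) dx ∧ dy.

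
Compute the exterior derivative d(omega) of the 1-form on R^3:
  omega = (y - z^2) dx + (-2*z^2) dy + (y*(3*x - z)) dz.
d(omega) = (-1) dx ∧ dy + (3*y + 2*z) dx ∧ dz + (3*x + 3*z) dy ∧ dz

For a 1-form omega = sum_i f_i dx_i, the exterior derivative is
  d(omega) = sum_{i < j} (∂f_j/∂x_i - ∂f_i/∂x_j) dx_i ∧ dx_j.
  coefficient of dx ∧ dy: ∂f_2/∂x - ∂f_1/∂y = ∂(-2*z^2)/∂x - ∂(y - z^2)/∂y = -1
  coefficient of dx ∧ dz: ∂f_3/∂x - ∂f_1/∂z = ∂(y*(3*x - z))/∂x - ∂(y - z^2)/∂z = 3*y + 2*z
  coefficient of dy ∧ dz: ∂f_3/∂y - ∂f_2/∂z = ∂(y*(3*x - z))/∂y - ∂(-2*z^2)/∂z = 3*x + 3*z
Assembling: d(omega) = (-1) dx ∧ dy + (3*y + 2*z) dx ∧ dz + (3*x + 3*z) dy ∧ dz.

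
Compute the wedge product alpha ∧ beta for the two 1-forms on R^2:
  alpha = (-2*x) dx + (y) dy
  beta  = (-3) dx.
alpha ∧ beta = (3*y) dx ∧ dy

Distribute the wedge, using dx_i ∧ dx_j = -dx_j ∧ dx_i and dx_i ∧ dx_i = 0. For each pair (i, j) with i < j, the coefficient of dx_i ∧ dx_j in alpha ∧ beta is (alpha_i * beta_j - alpha_j * beta_i). Collecting: alpha ∧ beta = (3*y) dx ∧ dy.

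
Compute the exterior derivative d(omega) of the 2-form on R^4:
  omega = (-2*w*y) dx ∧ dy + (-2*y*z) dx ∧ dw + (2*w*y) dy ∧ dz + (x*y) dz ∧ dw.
d(omega) = (-2*y + 2*z) dx ∧ dy ∧ dw + (3*y) dx ∧ dz ∧ dw + (x + 2*y) dy ∧ dz ∧ dw

For a 2-form omega = sum_{i<j} g_{ij} dx_i ∧ dx_j, the exterior derivative is
  d(omega) = sum_{i<j} d(g_{ij}) ∧ dx_i ∧ dx_j = sum_{i<j, k} (∂g_{ij}/∂x_k) dx_k ∧ dx_i ∧ dx_j.
Expand each term, using dx_k ∧ dx_i ∧ dx_j = sgn(permutation) dx_{(a)} ∧ dx_{(b)} ∧ dx_{(c)} with (a < b < c) sorted:
  d(-2*w*y) includes (∂/∂w)(-2*w*y) dw = (-2*y) dw, which multiplied by dx ∧ dy gives (-2*y) dx ∧ dy ∧ dw
  d(-2*y*z) includes (∂/∂y)(-2*y*z) dy = (-2*z) dy, which multiplied by dx ∧ dw gives (2*z) dx ∧ dy ∧ dw
  d(-2*y*z) includes (∂/∂z)(-2*y*z) dz = (-2*y) dz, which multiplied by dx ∧ dw gives (2*y) dx ∧ dz ∧ dw
  d(2*w*y) includes (∂/∂w)(2*w*y) dw = (2*y) dw, which multiplied by dy ∧ dz gives (2*y) dy ∧ dz ∧ dw
  d(x*y) includes (∂/∂x)(x*y) dx = (y) dx, which multiplied by dz ∧ dw gives (y) dx ∧ dz ∧ dw
  d(x*y) includes (∂/∂y)(x*y) dy = (x) dy, which multiplied by dz ∧ dw gives (x) dy ∧ dz ∧ dw
Collecting like 3-forms: d(omega) = (-2*y + 2*z) dx ∧ dy ∧ dw + (3*y) dx ∧ dz ∧ dw + (x + 2*y) dy ∧ dz ∧ dw.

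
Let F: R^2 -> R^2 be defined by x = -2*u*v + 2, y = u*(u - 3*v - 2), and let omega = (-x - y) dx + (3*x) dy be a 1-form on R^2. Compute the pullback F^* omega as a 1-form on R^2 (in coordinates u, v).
F^* omega = (-10*u^2*v + 8*u*v^2 + 8*u*v + 12*u - 14*v - 12) du + (2*u*(u^2 + 4*u*v - 2*u - 7)) dv

Using F^*(f dg) = (f ∘ F) d(g ∘ F), substitute each coordinate x_i by F_i(u, v) in f_i, and replace dx_i by d F_i = (∂F_i/∂u) du + (∂F_i/∂v) dv.
  For the x component: f_1(F) = -u^2 + 5*u*v + 2*u - 2; d F_1 = (-2*v) du + (-2*u) dv
  For the y component: f_2(F) = -6*u*v + 6; d F_2 = (2*u - 3*v - 2) du + (-3*u) dv
Combining and collecting du, dv coefficients:
  coeff of du: -10*u^2*v + 8*u*v^2 + 8*u*v + 12*u - 14*v - 12
  coeff of dv: 2*u*(u^2 + 4*u*v - 2*u - 7)
F^* omega = (-10*u^2*v + 8*u*v^2 + 8*u*v + 12*u - 14*v - 12) du + (2*u*(u^2 + 4*u*v - 2*u - 7)) dv.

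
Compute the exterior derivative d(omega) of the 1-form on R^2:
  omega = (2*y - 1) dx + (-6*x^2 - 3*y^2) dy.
d(omega) = (-12*x - 2) dx ∧ dy

For a 1-form omega = sum_i f_i dx_i, the exterior derivative is
  d(omega) = sum_{i < j} (∂f_j/∂x_i - ∂f_i/∂x_j) dx_i ∧ dx_j.
  coefficient of dx ∧ dy: ∂f_2/∂x - ∂f_1/∂y = ∂(-6*x^2 - 3*y^2)/∂x - ∂(2*y - 1)/∂y = -12*x - 2
Assembling: d(omega) = (-12*x - 2) dx ∧ dy.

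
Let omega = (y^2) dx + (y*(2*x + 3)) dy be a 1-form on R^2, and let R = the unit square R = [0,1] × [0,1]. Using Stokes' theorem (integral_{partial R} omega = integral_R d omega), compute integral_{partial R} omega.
integral_(partial R) omega = 0

Stokes: integral_partial_R omega = integral_R d omega with d omega = (∂Q/∂x - ∂P/∂y) dx ∧ dy.
  ∂Q/∂x = 2*y
  ∂P/∂y = 2*y
  integrand = ∂Q/∂x - ∂P/∂y = 0.
Integrating over R: integral_0^1 integral_0^1 (0) dx dy = 0.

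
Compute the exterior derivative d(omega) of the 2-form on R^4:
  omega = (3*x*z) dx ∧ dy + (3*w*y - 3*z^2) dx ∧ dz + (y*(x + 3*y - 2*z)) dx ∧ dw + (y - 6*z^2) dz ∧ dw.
d(omega) = (-3*w + 3*x) dx ∧ dy ∧ dz + (5*y) dx ∧ dz ∧ dw + (-x - 6*y + 2*z) dx ∧ dy ∧ dw + (1) dy ∧ dz ∧ dw

For a 2-form omega = sum_{i<j} g_{ij} dx_i ∧ dx_j, the exterior derivative is
  d(omega) = sum_{i<j} d(g_{ij}) ∧ dx_i ∧ dx_j = sum_{i<j, k} (∂g_{ij}/∂x_k) dx_k ∧ dx_i ∧ dx_j.
Expand each term, using dx_k ∧ dx_i ∧ dx_j = sgn(permutation) dx_{(a)} ∧ dx_{(b)} ∧ dx_{(c)} with (a < b < c) sorted:
  d(3*x*z) includes (∂/∂z)(3*x*z) dz = (3*x) dz, which multiplied by dx ∧ dy gives (3*x) dx ∧ dy ∧ dz
  d(3*w*y - 3*z^2) includes (∂/∂y)(3*w*y - 3*z^2) dy = (3*w) dy, which multiplied by dx ∧ dz gives (-3*w) dx ∧ dy ∧ dz
  d(3*w*y - 3*z^2) includes (∂/∂w)(3*w*y - 3*z^2) dw = (3*y) dw, which multiplied by dx ∧ dz gives (3*y) dx ∧ dz ∧ dw
  d(y*(x + 3*y - 2*z)) includes (∂/∂y)(y*(x + 3*y - 2*z)) dy = (x + 6*y - 2*z) dy, which multiplied by dx ∧ dw gives (-x - 6*y + 2*z) dx ∧ dy ∧ dw
  d(y*(x + 3*y - 2*z)) includes (∂/∂z)(y*(x + 3*y - 2*z)) dz = (-2*y) dz, which multiplied by dx ∧ dw gives (2*y) dx ∧ dz ∧ dw
  d(y - 6*z^2) includes (∂/∂y)(y - 6*z^2) dy = (1) dy, which multiplied by dz ∧ dw gives (1) dy ∧ dz ∧ dw
Collecting like 3-forms: d(omega) = (-3*w + 3*x) dx ∧ dy ∧ dz + (5*y) dx ∧ dz ∧ dw + (-x - 6*y + 2*z) dx ∧ dy ∧ dw + (1) dy ∧ dz ∧ dw.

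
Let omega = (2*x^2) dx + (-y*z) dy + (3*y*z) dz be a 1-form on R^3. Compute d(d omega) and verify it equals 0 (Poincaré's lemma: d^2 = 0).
d(d omega) = 0

Step 1: d omega = sum_{i<j} (∂f_j/∂x_i - ∂f_i/∂x_j) dx_i ∧ dx_j:
  coeff of dx ∧ dy: 0
  coeff of dx ∧ dz: 0
  coeff of dy ∧ dz: y + 3*z
Step 2: Apply d again to each 2-form coefficient. The only possible 3-form in R^3 is dx ∧ dy ∧ dz, with coefficient
  ∂(coeff of dy∧dz)/∂x - ∂(coeff of dx∧dz)/∂y + ∂(coeff of dx∧dy)/∂z
  = ∂/∂x (y + 3*z) - ∂/∂y (0) + ∂/∂z (0).
Each of these terms simplifies to sums of mixed partials that cancel in pairs. The result is 0 (by equality of mixed partials for smooth functions — Schwarz / Clairaut).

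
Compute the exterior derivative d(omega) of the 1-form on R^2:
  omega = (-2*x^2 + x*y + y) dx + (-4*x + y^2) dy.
d(omega) = (-x - 5) dx ∧ dy

For a 1-form omega = sum_i f_i dx_i, the exterior derivative is
  d(omega) = sum_{i < j} (∂f_j/∂x_i - ∂f_i/∂x_j) dx_i ∧ dx_j.
  coefficient of dx ∧ dy: ∂f_2/∂x - ∂f_1/∂y = ∂(-4*x + y^2)/∂x - ∂(-2*x^2 + x*y + y)/∂y = -x - 5
Assembling: d(omega) = (-x - 5) dx ∧ dy.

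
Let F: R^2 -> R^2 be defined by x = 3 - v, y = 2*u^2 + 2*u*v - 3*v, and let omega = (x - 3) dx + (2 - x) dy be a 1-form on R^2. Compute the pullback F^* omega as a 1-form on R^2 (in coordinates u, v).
F^* omega = (4*u*v - 4*u + 2*v^2 - 2*v) du + (2*u*v - 2*u - 2*v + 3) dv

Using F^*(f dg) = (f ∘ F) d(g ∘ F), substitute each coordinate x_i by F_i(u, v) in f_i, and replace dx_i by d F_i = (∂F_i/∂u) du + (∂F_i/∂v) dv.
  For the x component: f_1(F) = -v; d F_1 = (0) du + (-1) dv
  For the y component: f_2(F) = v - 1; d F_2 = (4*u + 2*v) du + (2*u - 3) dv
Combining and collecting du, dv coefficients:
  coeff of du: 4*u*v - 4*u + 2*v^2 - 2*v
  coeff of dv: 2*u*v - 2*u - 2*v + 3
F^* omega = (4*u*v - 4*u + 2*v^2 - 2*v) du + (2*u*v - 2*u - 2*v + 3) dv.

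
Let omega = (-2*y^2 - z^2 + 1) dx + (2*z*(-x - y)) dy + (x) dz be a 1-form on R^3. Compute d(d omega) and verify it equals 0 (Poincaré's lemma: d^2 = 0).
d(d omega) = 0

Step 1: d omega = sum_{i<j} (∂f_j/∂x_i - ∂f_i/∂x_j) dx_i ∧ dx_j:
  coeff of dx ∧ dy: 4*y - 2*z
  coeff of dx ∧ dz: 2*z + 1
  coeff of dy ∧ dz: 2*x + 2*y
Step 2: Apply d again to each 2-form coefficient. The only possible 3-form in R^3 is dx ∧ dy ∧ dz, with coefficient
  ∂(coeff of dy∧dz)/∂x - ∂(coeff of dx∧dz)/∂y + ∂(coeff of dx∧dy)/∂z
  = ∂/∂x (2*x + 2*y) - ∂/∂y (2*z + 1) + ∂/∂z (4*y - 2*z).
Each of these terms simplifies to sums of mixed partials that cancel in pairs. The result is 0 (by equality of mixed partials for smooth functions — Schwarz / Clairaut).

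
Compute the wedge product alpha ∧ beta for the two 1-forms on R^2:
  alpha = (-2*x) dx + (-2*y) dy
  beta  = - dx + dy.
alpha ∧ beta = (-2*x - 2*y) dx ∧ dy

Distribute the wedge, using dx_i ∧ dx_j = -dx_j ∧ dx_i and dx_i ∧ dx_i = 0. For each pair (i, j) with i < j, the coefficient of dx_i ∧ dx_j in alpha ∧ beta is (alpha_i * beta_j - alpha_j * beta_i). Collecting: alpha ∧ beta = (-2*x - 2*y) dx ∧ dy.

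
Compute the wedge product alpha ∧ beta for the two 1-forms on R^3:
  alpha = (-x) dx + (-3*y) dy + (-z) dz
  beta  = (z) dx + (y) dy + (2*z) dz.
alpha ∧ beta = (y*(-x + 3*z)) dx ∧ dy + (z*(-2*x + z)) dx ∧ dz + (-5*y*z) dy ∧ dz

Distribute the wedge, using dx_i ∧ dx_j = -dx_j ∧ dx_i and dx_i ∧ dx_i = 0. For each pair (i, j) with i < j, the coefficient of dx_i ∧ dx_j in alpha ∧ beta is (alpha_i * beta_j - alpha_j * beta_i). Collecting: alpha ∧ beta = (y*(-x + 3*z)) dx ∧ dy + (z*(-2*x + z)) dx ∧ dz + (-5*y*z) dy ∧ dz.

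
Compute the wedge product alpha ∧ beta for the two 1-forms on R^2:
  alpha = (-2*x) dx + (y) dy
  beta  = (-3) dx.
alpha ∧ beta = (3*y) dx ∧ dy

Distribute the wedge, using dx_i ∧ dx_j = -dx_j ∧ dx_i and dx_i ∧ dx_i = 0. For each pair (i, j) with i < j, the coefficient of dx_i ∧ dx_j in alpha ∧ beta is (alpha_i * beta_j - alpha_j * beta_i). Collecting: alpha ∧ beta = (3*y) dx ∧ dy.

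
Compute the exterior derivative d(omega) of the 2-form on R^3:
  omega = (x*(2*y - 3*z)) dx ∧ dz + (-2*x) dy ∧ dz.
d(omega) = (-2*x - 2) dx ∧ dy ∧ dz

For a 2-form omega = sum_{i<j} g_{ij} dx_i ∧ dx_j, the exterior derivative is
  d(omega) = sum_{i<j} d(g_{ij}) ∧ dx_i ∧ dx_j = sum_{i<j, k} (∂g_{ij}/∂x_k) dx_k ∧ dx_i ∧ dx_j.
Expand each term, using dx_k ∧ dx_i ∧ dx_j = sgn(permutation) dx_{(a)} ∧ dx_{(b)} ∧ dx_{(c)} with (a < b < c) sorted:
  d(x*(2*y - 3*z)) includes (∂/∂y)(x*(2*y - 3*z)) dy = (2*x) dy, which multiplied by dx ∧ dz gives (-2*x) dx ∧ dy ∧ dz
  d(-2*x) includes (∂/∂x)(-2*x) dx = (-2) dx, which multiplied by dy ∧ dz gives (-2) dx ∧ dy ∧ dz
Collecting like 3-forms: d(omega) = (-2*x - 2) dx ∧ dy ∧ dz.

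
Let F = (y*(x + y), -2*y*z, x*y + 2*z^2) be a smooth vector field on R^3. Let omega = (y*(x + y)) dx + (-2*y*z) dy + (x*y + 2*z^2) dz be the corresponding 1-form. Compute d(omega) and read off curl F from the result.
d(omega) = (x + 2*y) dy ∧ dz + (-y) dz ∧ dx + (-x - 2*y) dx ∧ dy; curl F = (x + 2*y, -y, -x - 2*y)

d omega = sum_{i<j} (∂f_j/∂x_i - ∂f_i/∂x_j) dx_i ∧ dx_j. Under the identification (dy ∧ dz, dz ∧ dx, dx ∧ dy) ↔ (e_x, e_y, e_z), the coefficients are exactly the components of curl F. Compute:
  ∂R/∂y - ∂Q/∂z = (x) - (-2*y) = x + 2*y
  ∂P/∂z - ∂R/∂x = (0) - (y) = -y
  ∂Q/∂x - ∂P/∂y = (0) - (x + 2*y) = -x - 2*y.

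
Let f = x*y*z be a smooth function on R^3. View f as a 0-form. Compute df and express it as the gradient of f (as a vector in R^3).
df = (y*z) dx + (x*z) dy + (x*y) dz; grad f = (y*z, x*z, x*y)

For a 0-form f, d f = (∂f/∂x) dx + (∂f/∂y) dy + (∂f/∂z) dz. The components of the vector representation are exactly the entries of grad f in Cartesian coordinates:
  ∂f/∂x = y*z
  ∂f/∂y = x*z
  ∂f/∂z = x*y.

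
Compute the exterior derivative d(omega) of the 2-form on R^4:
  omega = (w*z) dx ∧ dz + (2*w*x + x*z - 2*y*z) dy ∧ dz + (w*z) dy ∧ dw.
d(omega) = (z) dx ∧ dz ∧ dw + (2*w + z) dx ∧ dy ∧ dz + (-w + 2*x) dy ∧ dz ∧ dw

For a 2-form omega = sum_{i<j} g_{ij} dx_i ∧ dx_j, the exterior derivative is
  d(omega) = sum_{i<j} d(g_{ij}) ∧ dx_i ∧ dx_j = sum_{i<j, k} (∂g_{ij}/∂x_k) dx_k ∧ dx_i ∧ dx_j.
Expand each term, using dx_k ∧ dx_i ∧ dx_j = sgn(permutation) dx_{(a)} ∧ dx_{(b)} ∧ dx_{(c)} with (a < b < c) sorted:
  d(w*z) includes (∂/∂w)(w*z) dw = (z) dw, which multiplied by dx ∧ dz gives (z) dx ∧ dz ∧ dw
  d(2*w*x + x*z - 2*y*z) includes (∂/∂x)(2*w*x + x*z - 2*y*z) dx = (2*w + z) dx, which multiplied by dy ∧ dz gives (2*w + z) dx ∧ dy ∧ dz
  d(2*w*x + x*z - 2*y*z) includes (∂/∂w)(2*w*x + x*z - 2*y*z) dw = (2*x) dw, which multiplied by dy ∧ dz gives (2*x) dy ∧ dz ∧ dw
  d(w*z) includes (∂/∂z)(w*z) dz = (w) dz, which multiplied by dy ∧ dw gives (-w) dy ∧ dz ∧ dw
Collecting like 3-forms: d(omega) = (z) dx ∧ dz ∧ dw + (2*w + z) dx ∧ dy ∧ dz + (-w + 2*x) dy ∧ dz ∧ dw.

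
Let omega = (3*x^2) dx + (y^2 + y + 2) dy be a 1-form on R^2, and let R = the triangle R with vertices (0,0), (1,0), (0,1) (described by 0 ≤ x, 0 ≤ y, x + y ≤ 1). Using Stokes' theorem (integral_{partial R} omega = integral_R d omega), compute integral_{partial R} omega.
integral_(partial R) omega = 0

Stokes: integral_partial_R omega = integral_R d omega with d omega = (∂Q/∂x - ∂P/∂y) dx ∧ dy.
  ∂Q/∂x = 0
  ∂P/∂y = 0
  integrand = ∂Q/∂x - ∂P/∂y = 0.
Integrating over R: integral_0^1 integral_0^{1-x} (0) dy dx = 0.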